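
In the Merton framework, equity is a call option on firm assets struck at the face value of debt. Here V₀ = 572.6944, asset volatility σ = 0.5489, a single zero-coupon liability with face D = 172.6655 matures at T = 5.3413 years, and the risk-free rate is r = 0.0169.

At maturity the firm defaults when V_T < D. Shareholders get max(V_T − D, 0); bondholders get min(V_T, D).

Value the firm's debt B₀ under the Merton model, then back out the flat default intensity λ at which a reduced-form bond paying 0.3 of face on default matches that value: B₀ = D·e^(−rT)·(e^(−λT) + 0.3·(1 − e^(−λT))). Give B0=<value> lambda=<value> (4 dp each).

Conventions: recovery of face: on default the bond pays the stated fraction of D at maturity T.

Equity is a call on the firm's assets struck at D = 172.6655:
d₁ = [ln(V₀/D) + (r + σ²/2)T] / (σ√T)
   = [ln(572.6944/172.6655) + (0.0169 + 0.5·0.5489²)·5.3413] / (0.5489·√5.3413)
   = [1.198996 + 0.894911] / 1.268577 = 1.650596
d₂ = d₁ − σ√T = 1.650596 − 1.268577 = 0.382019
N(d₁) = 0.950589,  N(d₂) = 0.648776,  e^(−rT) = 0.913686
E₀ = V₀·N(d₁) − D·e^(−rT)·N(d₂)
   = 572.6944·0.950589 − 172.6655·0.913686·0.648776 = 442.044912
B₀ = V₀ − E₀ = 572.6944 − 442.044912 = 130.649488
e^(−λT) = (B₀·e^(rT)/D − 0.3)/(1 − 0.3) = (130.6495·1.094468/172.6655 − 0.3)/0.7 = 0.75448926
λ = −ln(0.75448926)/5.3413 = 0.052743

B0=130.6495 lambda=0.0527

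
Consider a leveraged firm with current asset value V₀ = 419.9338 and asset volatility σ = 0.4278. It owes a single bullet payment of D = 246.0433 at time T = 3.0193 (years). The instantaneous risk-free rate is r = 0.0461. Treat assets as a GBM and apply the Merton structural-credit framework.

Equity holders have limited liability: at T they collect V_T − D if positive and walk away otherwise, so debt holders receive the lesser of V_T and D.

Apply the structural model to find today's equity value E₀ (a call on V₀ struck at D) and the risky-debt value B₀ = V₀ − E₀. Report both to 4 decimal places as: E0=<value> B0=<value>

E0=227.0661 B0=192.8677

Equity is a call on the firm's assets struck at D = 246.0433:
d₁ = [ln(V₀/D) + (r + σ²/2)T] / (σ√T)
   = [ln(419.9338/246.0433) + (0.0461 + 0.5·0.4278²)·3.0193] / (0.4278·√3.0193)
   = [0.534590 + 0.415475] / 0.743351 = 1.278083
d₂ = d₁ − σ√T = 1.278083 − 0.743351 = 0.534733
N(d₁) = 0.899390,  N(d₂) = 0.703583,  e^(−rT) = 0.870063
E₀ = V₀·N(d₁) − D·e^(−rT)·N(d₂)
   = 419.9338·0.899390 − 246.0433·0.870063·0.703583 = 227.066118
B₀ = V₀ − E₀ = 419.9338 − 227.066118 = 192.867682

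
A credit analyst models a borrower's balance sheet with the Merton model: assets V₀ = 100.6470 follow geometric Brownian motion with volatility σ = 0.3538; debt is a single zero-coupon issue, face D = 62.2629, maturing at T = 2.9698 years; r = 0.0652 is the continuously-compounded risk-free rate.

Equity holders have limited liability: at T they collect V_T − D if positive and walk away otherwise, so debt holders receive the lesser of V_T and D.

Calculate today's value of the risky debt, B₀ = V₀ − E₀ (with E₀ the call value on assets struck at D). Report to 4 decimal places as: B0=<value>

With assets at 100.6470 and a single debt payment of 62.2629 at 2.9698 years:
d₁ = [ln(V₀/D) + (r + σ²/2)T] / (σ√T)
   = [ln(100.6470/62.2629) + (0.0652 + 0.5·0.3538²)·2.9698] / (0.3538·√2.9698)
   = [0.480254 + 0.379502] / 0.609707 = 1.410113
d₂ = d₁ − σ√T = 1.410113 − 0.609707 = 0.800405
N(d₁) = 0.920747,  N(d₂) = 0.788262,  e^(−rT) = 0.823962
E₀ = V₀·N(d₁) − D·e^(−rT)·N(d₂)
   = 100.6470·0.920747 − 62.2629·0.823962·0.788262 = 52.230781
B₀ = V₀ − E₀ = 100.6470 − 52.230781 = 48.416219

B0=48.4162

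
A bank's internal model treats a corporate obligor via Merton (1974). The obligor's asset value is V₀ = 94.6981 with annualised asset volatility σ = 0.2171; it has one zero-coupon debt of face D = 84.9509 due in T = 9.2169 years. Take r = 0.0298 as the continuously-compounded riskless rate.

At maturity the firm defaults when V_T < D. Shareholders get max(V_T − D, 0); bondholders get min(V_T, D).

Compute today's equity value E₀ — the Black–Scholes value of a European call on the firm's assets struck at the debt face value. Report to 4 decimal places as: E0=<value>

With assets at 94.6981 and a single debt payment of 84.9509 at 9.2169 years:
d₁ = [ln(V₀/D) + (r + σ²/2)T] / (σ√T)
   = [ln(94.6981/84.9509) + (0.0298 + 0.5·0.2171²)·9.2169] / (0.2171·√9.2169)
   = [0.108620 + 0.491871] / 0.659101 = 0.911076
d₂ = d₁ − σ√T = 0.911076 − 0.659101 = 0.251975
N(d₁) = 0.818872,  N(d₂) = 0.599470,  e^(−rT) = 0.759828
E₀ = V₀·N(d₁) − D·e^(−rT)·N(d₂)
   = 94.6981·0.818872 − 84.9509·0.759828·0.599470 = 38.851061

E0=38.8511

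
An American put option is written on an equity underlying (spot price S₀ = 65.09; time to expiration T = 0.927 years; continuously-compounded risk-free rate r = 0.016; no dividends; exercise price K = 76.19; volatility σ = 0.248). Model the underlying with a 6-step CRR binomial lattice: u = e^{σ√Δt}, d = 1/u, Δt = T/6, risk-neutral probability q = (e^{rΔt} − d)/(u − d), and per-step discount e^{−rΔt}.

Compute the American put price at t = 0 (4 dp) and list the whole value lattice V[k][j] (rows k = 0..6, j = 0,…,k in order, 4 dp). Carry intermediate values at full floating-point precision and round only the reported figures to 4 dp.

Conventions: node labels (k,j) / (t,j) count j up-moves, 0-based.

params: Δt=0.15450 u=1.10239 d=0.90712 q=0.48832 e^(-rΔt)=0.99753
t_6 payoffs: 39.9236 32.1169 22.6296 11.1000 0.0000 0.0000 0.0000
k=5: node(5,0) S=39.9796 payoff=36.2104 vs cont=36.0222 → 36.2104 [stop]  node(5,1) S=48.5858 payoff=27.6042 vs cont=27.4161 → 27.6042 [stop]  node(5,2) S=59.0445 payoff=17.1455 vs cont=16.9574 → 17.1455 [stop]  node(5,3) S=71.7545 payoff=4.4355 vs cont=5.6656 → 5.6656 [wait]  node(5,4) S=87.2006 payoff=0.0000 vs cont=0.0000 → 0.0000 [wait]  node(5,5) S=105.9716 payoff=0.0000 vs cont=0.0000 → 0.0000 [wait]
k=4: node(4,0) S=44.0731 payoff=32.1169 vs cont=31.9287 → 32.1169 [stop]  node(4,1) S=53.5604 payoff=22.6296 vs cont=22.4415 → 22.6296 [stop]  node(4,2) S=65.0900 payoff=11.1000 vs cont=11.5111 → 11.5111 [wait]  node(4,3) S=79.1014 payoff=0.0000 vs cont=2.8918 → 2.8918 [wait]  node(4,4) S=96.1290 payoff=0.0000 vs cont=0.0000 → 0.0000 [wait]
k=3: node(3,0) S=48.5858 payoff=27.6042 vs cont=27.4161 → 27.6042 [stop]  node(3,1) S=59.0445 payoff=17.1455 vs cont=17.1577 → 17.1577 [wait]  node(3,2) S=71.7545 payoff=4.4355 vs cont=7.2840 → 7.2840 [wait]  node(3,3) S=87.2006 payoff=0.0000 vs cont=1.4760 → 1.4760 [wait]
k=2: node(2,0) S=53.5604 payoff=22.6296 vs cont=22.4474 → 22.6296 [stop]  node(2,1) S=65.0900 payoff=11.1000 vs cont=12.3057 → 12.3057 [wait]  node(2,2) S=79.1014 payoff=0.0000 vs cont=4.4369 → 4.4369 [wait]
k=1: node(1,0) S=59.0445 payoff=17.1455 vs cont=17.5447 → 17.5447 [wait]  node(1,1) S=71.7545 payoff=4.4355 vs cont=8.4422 → 8.4422 [wait]
k=0: node(0,0) S=65.0900 payoff=11.1000 vs cont=13.0674 → 13.0674 [wait]

price = 13.0674
tree:
13.0674
17.5447 8.4422
22.6296 12.3057 4.4369
27.6042 17.1577 7.2840 1.4760
32.1169 22.6296 11.5111 2.8918 0.0000
36.2104 27.6042 17.1455 5.6656 0.0000 0.0000
39.9236 32.1169 22.6296 11.1000 0.0000 0.0000 0.0000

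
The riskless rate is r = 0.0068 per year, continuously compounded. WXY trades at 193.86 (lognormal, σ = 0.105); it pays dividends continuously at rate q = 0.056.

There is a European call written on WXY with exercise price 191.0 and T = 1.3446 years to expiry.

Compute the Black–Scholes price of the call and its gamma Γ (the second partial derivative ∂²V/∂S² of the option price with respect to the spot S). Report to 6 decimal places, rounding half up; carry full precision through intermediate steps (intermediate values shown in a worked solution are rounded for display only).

price = 5.008412
Γ = 0.014690

σ√T = 0.105·√1.3446 = 0.121755
d₁ = (ln(S/K) + (r−q+σ²/2)T) / (σ√T) = (ln(193.86/191.0) + (0.0068−0.056+0.105²/2)·1.3446) / 0.121755 = (0.014863 − 0.058742) / 0.121755 = -0.360392
d₂ = d₁ − σ√T = -0.360392 − 0.121755 = -0.482146
e^{−rT} = 0.990898
e^{−qT} = 0.927467
N(d₁) = 0.359277,  N(d₂) = 0.314851
Call price V = S·e^{−qT}·N(d₁) − K·e^{−rT}·N(d₂) = 64.597609 − 59.589197 = 5.008412
φ(d₁) = (1/√(2π))·e^{−d₁²/2} = 0.373858
Γ = e^{−qT}·φ(d₁) / (S·σ·√T) = 0.014690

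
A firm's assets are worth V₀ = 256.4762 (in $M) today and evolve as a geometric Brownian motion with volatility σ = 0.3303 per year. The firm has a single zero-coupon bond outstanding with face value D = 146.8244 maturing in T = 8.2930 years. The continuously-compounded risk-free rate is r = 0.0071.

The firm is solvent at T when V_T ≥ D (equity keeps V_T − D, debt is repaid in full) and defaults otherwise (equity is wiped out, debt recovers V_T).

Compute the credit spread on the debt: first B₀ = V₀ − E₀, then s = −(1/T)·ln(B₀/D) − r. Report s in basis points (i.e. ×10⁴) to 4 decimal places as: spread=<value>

Work the structural quantities from V₀ = 256.4762 against face 146.8244:
d₁ = [ln(V₀/D) + (r + σ²/2)T] / (σ√T)
   = [ln(256.4762/146.8244) + (0.0071 + 0.5·0.3303²)·8.2930] / (0.3303·√8.2930)
   = [0.557799 + 0.511256] / 0.951184 = 1.123920
d₂ = d₁ − σ√T = 1.123920 − 0.951184 = 0.172736
N(d₁) = 0.869476,  N(d₂) = 0.568571,  e^(−rT) = 0.942820
E₀ = V₀·N(d₁) − D·e^(−rT)·N(d₂)
   = 256.4762·0.869476 − 146.8244·0.942820·0.568571 = 144.293411
B₀ = V₀ − E₀ = 256.4762 − 144.293411 = 112.182789
spread = −(1/T)·ln(B₀/D) − r = −(1/8.2930)·ln(112.182789/146.8244) − 0.0071 = 0.02534999
in basis points: 0.02534999 × 10⁴ = 253.4999 bp

spread=253.4999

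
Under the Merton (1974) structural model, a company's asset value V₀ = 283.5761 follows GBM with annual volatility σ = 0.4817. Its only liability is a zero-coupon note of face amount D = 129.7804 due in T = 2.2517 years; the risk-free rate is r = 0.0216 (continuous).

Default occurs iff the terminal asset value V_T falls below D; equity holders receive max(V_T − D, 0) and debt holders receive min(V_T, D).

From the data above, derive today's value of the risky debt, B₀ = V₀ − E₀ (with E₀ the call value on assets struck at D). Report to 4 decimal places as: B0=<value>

B0=115.5488

With assets at 283.5761 and a single debt payment of 129.7804 at 2.2517 years:
d₁ = [ln(V₀/D) + (r + σ²/2)T] / (σ√T)
   = [ln(283.5761/129.7804) + (0.0216 + 0.5·0.4817²)·2.2517] / (0.4817·√2.2517)
   = [0.781637 + 0.309873] / 0.722823 = 1.510065
d₂ = d₁ − σ√T = 1.510065 − 0.722823 = 0.787243
N(d₁) = 0.934487,  N(d₂) = 0.784430,  e^(−rT) = 0.952527
E₀ = V₀·N(d₁) − D·e^(−rT)·N(d₂)
   = 283.5761·0.934487 − 129.7804·0.952527·0.784430 = 168.027345
B₀ = V₀ − E₀ = 283.5761 − 168.027345 = 115.548755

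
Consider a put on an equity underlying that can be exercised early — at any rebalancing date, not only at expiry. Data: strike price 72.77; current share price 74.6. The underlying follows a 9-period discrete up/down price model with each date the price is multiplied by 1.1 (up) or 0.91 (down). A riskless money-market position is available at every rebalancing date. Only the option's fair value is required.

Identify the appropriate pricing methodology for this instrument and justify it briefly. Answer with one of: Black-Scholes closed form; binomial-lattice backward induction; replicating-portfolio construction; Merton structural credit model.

Key observation: the exercise right at every one of the 9 steps is what matters: each node needs max(72.77 − S, continuation), which only the stepwise tree valuation starting from spot 74.6 delivers.

framework: binomial-lattice backward induction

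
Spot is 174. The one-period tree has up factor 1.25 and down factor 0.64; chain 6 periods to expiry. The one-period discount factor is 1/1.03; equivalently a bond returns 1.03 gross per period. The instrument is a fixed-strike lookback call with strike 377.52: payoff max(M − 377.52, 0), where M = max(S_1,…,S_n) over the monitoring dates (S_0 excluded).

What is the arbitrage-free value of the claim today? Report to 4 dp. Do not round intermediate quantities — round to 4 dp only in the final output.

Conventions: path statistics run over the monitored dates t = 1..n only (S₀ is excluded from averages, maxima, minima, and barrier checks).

Set p* = 0.6393 (from d < R < u); the path-dependent value is the discounted p*-expectation over all price paths.
Enumerate all 2^6 = 64 price paths (U = up ×1.25, D = down ×0.64); each path with k up-moves has probability p*^k·(1−p*)^(6−k).
DDDDDD: M=111.3600, payoff=0.0000, prob=0.002201
UDDDDD: M=217.5000, payoff=0.0000, prob=0.003901
DUDDDD: M=139.2000, payoff=0.0000, prob=0.003901
UUDDDD: M=271.8750, payoff=0.0000, prob=0.006916
DDUDDD: M=111.3600, payoff=0.0000, prob=0.003901
UDUDDD: M=217.5000, payoff=0.0000, prob=0.006916
DUUDDD: M=174.0000, payoff=0.0000, prob=0.006916
UUUDDD: M=339.8438, payoff=0.0000, prob=0.012260
DDDUDD: M=111.3600, payoff=0.0000, prob=0.003901
UDDUDD: M=217.5000, payoff=0.0000, prob=0.006916
DUDUDD: M=139.2000, payoff=0.0000, prob=0.006916
UUDUDD: M=271.8750, payoff=0.0000, prob=0.012260
DDUUDD: M=111.3600, payoff=0.0000, prob=0.006916
UDUUDD: M=217.5000, payoff=0.0000, prob=0.012260
DUUUDD: M=217.5000, payoff=0.0000, prob=0.012260
UUUUDD: M=424.8047, payoff=47.2847, prob=0.021733
DDDDUD: M=111.3600, payoff=0.0000, prob=0.003901
UDDDUD: M=217.5000, payoff=0.0000, prob=0.006916
DUDDUD: M=139.2000, payoff=0.0000, prob=0.006916
UUDDUD: M=271.8750, payoff=0.0000, prob=0.012260
DDUDUD: M=111.3600, payoff=0.0000, prob=0.006916
UDUDUD: M=217.5000, payoff=0.0000, prob=0.012260
DUUDUD: M=174.0000, payoff=0.0000, prob=0.012260
UUUDUD: M=339.8438, payoff=0.0000, prob=0.021733
DDDUUD: M=111.3600, payoff=0.0000, prob=0.006916
UDDUUD: M=217.5000, payoff=0.0000, prob=0.012260
DUDUUD: M=139.2000, payoff=0.0000, prob=0.012260
UUDUUD: M=271.8750, payoff=0.0000, prob=0.021733
DDUUUD: M=139.2000, payoff=0.0000, prob=0.012260
UDUUUD: M=271.8750, payoff=0.0000, prob=0.021733
DUUUUD: M=271.8750, payoff=0.0000, prob=0.021733
UUUUUD: M=531.0059, payoff=153.4859, prob=0.038527
DDDDDU: M=111.3600, payoff=0.0000, prob=0.003901
UDDDDU: M=217.5000, payoff=0.0000, prob=0.006916
DUDDDU: M=139.2000, payoff=0.0000, prob=0.006916
UUDDDU: M=271.8750, payoff=0.0000, prob=0.012260
DDUDDU: M=111.3600, payoff=0.0000, prob=0.006916
UDUDDU: M=217.5000, payoff=0.0000, prob=0.012260
DUUDDU: M=174.0000, payoff=0.0000, prob=0.012260
UUUDDU: M=339.8438, payoff=0.0000, prob=0.021733
DDDUDU: M=111.3600, payoff=0.0000, prob=0.006916
UDDUDU: M=217.5000, payoff=0.0000, prob=0.012260
DUDUDU: M=139.2000, payoff=0.0000, prob=0.012260
UUDUDU: M=271.8750, payoff=0.0000, prob=0.021733
DDUUDU: M=111.3600, payoff=0.0000, prob=0.012260
UDUUDU: M=217.5000, payoff=0.0000, prob=0.021733
DUUUDU: M=217.5000, payoff=0.0000, prob=0.021733
UUUUDU: M=424.8047, payoff=47.2847, prob=0.038527
DDDDUU: M=111.3600, payoff=0.0000, prob=0.006916
UDDDUU: M=217.5000, payoff=0.0000, prob=0.012260
DUDDUU: M=139.2000, payoff=0.0000, prob=0.012260
UUDDUU: M=271.8750, payoff=0.0000, prob=0.021733
DDUDUU: M=111.3600, payoff=0.0000, prob=0.012260
UDUDUU: M=217.5000, payoff=0.0000, prob=0.021733
DUUDUU: M=174.0000, payoff=0.0000, prob=0.021733
UUUDUU: M=339.8438, payoff=0.0000, prob=0.038527
DDDUUU: M=111.3600, payoff=0.0000, prob=0.012260
UDDUUU: M=217.5000, payoff=0.0000, prob=0.021733
DUDUUU: M=174.0000, payoff=0.0000, prob=0.021733
UUDUUU: M=339.8438, payoff=0.0000, prob=0.038527
DDUUUU: M=174.0000, payoff=0.0000, prob=0.021733
UDUUUU: M=339.8438, payoff=0.0000, prob=0.038527
DUUUUU: M=339.8438, payoff=0.0000, prob=0.038527
UUUUUU: M=663.7573, payoff=286.2373, prob=0.068298
Price = Σ prob·payoff / R^6 = 28.312230 / 1.194052 = 23.7110

price = 23.7110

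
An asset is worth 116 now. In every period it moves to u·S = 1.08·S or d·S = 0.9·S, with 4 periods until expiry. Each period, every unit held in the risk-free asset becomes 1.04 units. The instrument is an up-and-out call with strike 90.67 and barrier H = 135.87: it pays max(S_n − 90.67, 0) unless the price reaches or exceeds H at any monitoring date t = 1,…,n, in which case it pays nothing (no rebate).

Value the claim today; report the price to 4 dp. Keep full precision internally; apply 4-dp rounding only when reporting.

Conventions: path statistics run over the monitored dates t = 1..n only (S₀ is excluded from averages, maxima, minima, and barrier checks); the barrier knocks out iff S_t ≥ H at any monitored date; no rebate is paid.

With p* = (R−d)/(u−d) = 0.7778, sum probability × payoff across the paths and divide by R^4.
Enumerate all 2^4 = 16 price paths (U = up ×1.08, D = down ×0.9); each path with k up-moves has probability p*^k·(1−p*)^(4−k).
DDDD: M=104.4000, payoff=0.0000, prob=0.002439
UDDD: M=125.2800, payoff=0.6591, prob=0.008535
DUDD: M=112.7520, payoff=0.6591, prob=0.008535
UUDD: M=135.3024, payoff=18.9249, prob=0.029873
DDUD: M=104.4000, payoff=0.6591, prob=0.008535
UDUD: M=125.2800, payoff=18.9249, prob=0.029873
DUUD: M=121.7722, payoff=18.9249, prob=0.029873
UUUD: M=146.1266, payoff=0.0000, prob=0.104557
DDDU: M=104.4000, payoff=0.6591, prob=0.008535
UDDU: M=125.2800, payoff=18.9249, prob=0.029873
DUDU: M=112.7520, payoff=18.9249, prob=0.029873
UUDU: M=135.3024, payoff=40.8439, prob=0.104557
DDUU: M=109.5949, payoff=18.9249, prob=0.029873
UDUU: M=131.5139, payoff=40.8439, prob=0.104557
DUUU: M=131.5139, payoff=40.8439, prob=0.104557
UUUU: M=157.8167, payoff=0.0000, prob=0.365950
Price = Σ prob·payoff / R^4 = 16.226214 / 1.169859 = 13.8702

price = 13.8702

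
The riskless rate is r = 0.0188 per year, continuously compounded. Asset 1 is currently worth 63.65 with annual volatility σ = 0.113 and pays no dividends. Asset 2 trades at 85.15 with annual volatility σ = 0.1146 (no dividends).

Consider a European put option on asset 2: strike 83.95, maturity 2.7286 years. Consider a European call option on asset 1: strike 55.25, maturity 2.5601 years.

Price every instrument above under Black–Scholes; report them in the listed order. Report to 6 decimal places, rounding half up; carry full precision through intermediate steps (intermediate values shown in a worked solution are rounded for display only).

price(asset 2 put K=83.95) = 3.885681
price(asset 1 call K=55.25) = 11.787807

[asset 2 put K=83.95]
σ√T = 0.1146·√2.7286 = 0.189302
d₁ = (ln(S/K) + (r+σ²/2)T) / (σ√T) = (ln(85.15/83.95) + (0.0188+0.1146²/2)·2.7286) / 0.189302 = (0.014193 + 0.069215) / 0.189302 = 0.440610
d₂ = d₁ − σ√T = 0.440610 − 0.189302 = 0.251309
e^{−rT} = 0.949996
N(−d₁) = 0.329748,  N(−d₂) = 0.400788
price = K·e^{−rT}·N(−d₂) − S·N(−d₁) = 31.963689 − 28.078008 = 3.885681
[asset 1 call K=55.25]
σ√T = 0.113·√2.5601 = 0.180804
d₁ = (ln(S/K) + (r+σ²/2)T) / (σ√T) = (ln(63.65/55.25) + (0.0188+0.113²/2)·2.5601) / 0.180804 = (0.141531 + 0.064475) / 0.180804 = 1.139390
d₂ = d₁ − σ√T = 1.139390 − 0.180804 = 0.958587
e^{−rT} = 0.953010
N(d₁) = 0.872730,  N(d₂) = 0.831117
price = S·N(d₁) − K·e^{−rT}·N(d₂) = 55.549254 − 43.761448 = 11.787807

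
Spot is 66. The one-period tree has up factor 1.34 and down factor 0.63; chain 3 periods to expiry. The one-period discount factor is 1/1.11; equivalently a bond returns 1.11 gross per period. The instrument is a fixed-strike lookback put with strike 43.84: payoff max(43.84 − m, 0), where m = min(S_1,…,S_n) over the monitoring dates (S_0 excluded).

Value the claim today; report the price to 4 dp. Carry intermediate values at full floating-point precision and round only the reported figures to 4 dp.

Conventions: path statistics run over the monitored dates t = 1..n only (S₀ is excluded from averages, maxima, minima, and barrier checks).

Set p* = 0.6761 (from d < R < u); the path-dependent value is the discounted p*-expectation over all price paths.
Enumerate all 2^3 = 8 price paths (U = up ×1.34, D = down ×0.63); each path with k up-moves has probability p*^k·(1−p*)^(3−k).
DDD: m=16.5031, payoff=27.3369, prob=0.033994
UDD: m=35.1018, payoff=8.7382, prob=0.070945
DUD: m=35.1018, payoff=8.7382, prob=0.070945
UUD: m=74.6610, payoff=0.0000, prob=0.148059
DDU: m=26.1954, payoff=17.6446, prob=0.070945
UDU: m=55.7172, payoff=0.0000, prob=0.148059
DUU: m=41.5800, payoff=2.2600, prob=0.148059
UUU: m=88.4400, payoff=0.0000, prob=0.308993
Price = Σ prob·payoff / R^3 = 3.755572 / 1.367631 = 2.7460

price = 2.7460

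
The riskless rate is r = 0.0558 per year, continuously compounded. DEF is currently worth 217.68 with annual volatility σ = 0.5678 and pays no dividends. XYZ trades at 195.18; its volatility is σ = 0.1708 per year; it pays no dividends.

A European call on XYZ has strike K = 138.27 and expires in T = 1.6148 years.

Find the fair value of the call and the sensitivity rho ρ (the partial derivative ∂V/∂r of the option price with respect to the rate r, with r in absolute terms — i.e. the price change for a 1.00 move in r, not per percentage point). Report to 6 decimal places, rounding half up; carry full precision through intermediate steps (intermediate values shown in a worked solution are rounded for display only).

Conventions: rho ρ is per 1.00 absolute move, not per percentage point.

σ√T = 0.1708·√1.6148 = 0.217044
d₁ = (ln(S/K) + (r+σ²/2)T) / (σ√T) = (ln(195.18/138.27) + (0.0558+0.1708²/2)·1.6148) / 0.217044 = (0.344714 + 0.113660) / 0.217044 = 2.111896
d₂ = d₁ − σ√T = 2.111896 − 0.217044 = 1.894852
e^{−rT} = 0.913834
N(d₁) = 0.982652,  N(d₂) = 0.970944
Call price V = S·N(d₁) − K·e^{−rT}·N(d₂) = 191.794078 − 122.684494 = 69.109583
ρ = K·T·e^{−rT}·N(d₂) = 198.110921

price = 69.109583
ρ = 198.110921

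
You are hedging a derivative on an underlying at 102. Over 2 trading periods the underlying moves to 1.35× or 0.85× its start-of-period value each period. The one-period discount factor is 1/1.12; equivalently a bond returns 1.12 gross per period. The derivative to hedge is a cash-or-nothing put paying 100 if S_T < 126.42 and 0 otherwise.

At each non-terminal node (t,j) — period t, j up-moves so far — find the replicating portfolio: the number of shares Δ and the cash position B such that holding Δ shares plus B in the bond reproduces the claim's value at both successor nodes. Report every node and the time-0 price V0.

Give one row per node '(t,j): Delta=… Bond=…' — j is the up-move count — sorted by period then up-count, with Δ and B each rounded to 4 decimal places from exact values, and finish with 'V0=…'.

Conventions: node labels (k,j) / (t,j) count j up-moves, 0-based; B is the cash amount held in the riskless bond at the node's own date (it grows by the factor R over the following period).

The replicating-portfolio and risk-neutral prices coincide; use p* = (1.12−0.85)/(1.35−0.85) = 0.5400 for the latter.
Payoffs at expiry: V(2,0)=100.0000, V(2,1)=100.0000, V(2,2)=0.0000
  t=1,j=0: stock 86.7000 → up 117.0450 (V=100.0000), down 73.6950 (V=100.0000). Price 89.2857; hedge Δ=0.0000, bond B=89.2857.
  t=1,j=1: stock 137.7000 → up 185.8950 (V=0.0000), down 117.0450 (V=100.0000). Price 41.0714; hedge Δ=-1.4524, bond B=241.0714.
  t=0,j=0: stock 102.0000 → up 137.7000 (V=41.0714), down 86.7000 (V=89.2857). Price 56.4732; hedge Δ=-0.9454, bond B=152.9018.
Sanity check at the root: Δ(0,0)·S0 + B(0,0) reproduces V0 = 56.4732.

(0,0): Delta=-0.9454 Bond=152.9018
(1,0): Delta=0.0000 Bond=89.2857
(1,1): Delta=-1.4524 Bond=241.0714
V0=56.4732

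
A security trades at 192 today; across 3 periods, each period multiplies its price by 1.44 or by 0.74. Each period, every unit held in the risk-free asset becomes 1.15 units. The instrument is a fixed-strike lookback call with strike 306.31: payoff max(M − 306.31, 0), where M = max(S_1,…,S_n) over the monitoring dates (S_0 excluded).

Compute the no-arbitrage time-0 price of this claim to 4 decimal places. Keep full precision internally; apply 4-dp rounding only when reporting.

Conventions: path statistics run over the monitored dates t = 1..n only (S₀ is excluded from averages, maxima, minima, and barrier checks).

price = 43.8562

Risk-neutral up-probability p* = (R−d)/(u−d) = (1.15−0.74)/(1.44−0.74) = 0.5857; the claim prices as the p*-weighted sum of path payoffs discounted by R^3.
Enumerate all 2^3 = 8 price paths (U = up ×1.44, D = down ×0.74); each path with k up-moves has probability p*^k·(1−p*)^(3−k).
DDD: M=142.0800, payoff=0.0000, prob=0.071105
UDD: M=276.4800, payoff=0.0000, prob=0.100528
DUD: M=204.5952, payoff=0.0000, prob=0.100528
UUD: M=398.1312, payoff=91.8212, prob=0.142125
DDU: M=151.4004, payoff=0.0000, prob=0.100528
UDU: M=294.6171, payoff=0.0000, prob=0.142125
DUU: M=294.6171, payoff=0.0000, prob=0.142125
UUU: M=573.3089, payoff=266.9989, prob=0.200936
Price = Σ prob·payoff / R^3 = 66.699781 / 1.520875 = 43.8562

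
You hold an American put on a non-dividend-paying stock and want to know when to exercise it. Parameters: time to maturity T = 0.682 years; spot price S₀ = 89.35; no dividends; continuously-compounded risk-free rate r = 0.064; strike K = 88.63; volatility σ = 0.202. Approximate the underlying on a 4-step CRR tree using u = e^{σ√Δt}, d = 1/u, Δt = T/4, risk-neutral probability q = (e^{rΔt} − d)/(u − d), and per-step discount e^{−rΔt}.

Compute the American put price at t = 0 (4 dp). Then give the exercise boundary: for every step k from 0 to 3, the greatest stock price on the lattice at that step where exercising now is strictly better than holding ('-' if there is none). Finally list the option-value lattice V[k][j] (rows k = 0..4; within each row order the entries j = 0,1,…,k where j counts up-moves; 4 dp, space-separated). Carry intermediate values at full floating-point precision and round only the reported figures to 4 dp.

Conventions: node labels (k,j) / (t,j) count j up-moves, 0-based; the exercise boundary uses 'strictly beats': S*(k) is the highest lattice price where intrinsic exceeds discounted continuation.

Δt=0.17050, u=1.08699, d=0.91997, q=0.54485, disc=e^(-rΔt)=0.98915
k=4 terminal: V=max(K-S,0) → 24.6273 13.0083 0.0000 0.0000 0.0000
k=3: j=0 S=69.5700 intr=19.0600 cont=18.0981 V=19.0600[EX]; j=1 S=82.1997 intr=6.4303 cont=5.8564 V=6.4303[EX]; j=2 S=97.1222 intr=0.0000 cont=0.0000 V=0.0000[hold]; j=3 S=114.7538 intr=0.0000 cont=0.0000 V=0.0000[hold]  S*(3)=82.1997
k=2: j=0 S=75.6217 intr=13.0083 cont=12.0464 V=13.0083[EX]; j=1 S=89.3500 intr=0.0000 cont=2.8949 V=2.8949[hold]; j=2 S=105.5706 intr=0.0000 cont=0.0000 V=0.0000[hold]  S*(2)=75.6217
k=1: j=0 S=82.1997 intr=6.4303 cont=7.4166 V=7.4166[hold]; j=1 S=97.1222 intr=0.0000 cont=1.3033 V=1.3033[hold]  S*(1)=-
k=0: j=0 S=89.3500 intr=0.0000 cont=4.0414 V=4.0414[hold]  S*(0)=-

price = 4.0414
boundary = - - 75.6217 82.1997
tree:
4.0414
7.4166 1.3033
13.0083 2.8949 0.0000
19.0600 6.4303 0.0000 0.0000
24.6273 13.0083 0.0000 0.0000 0.0000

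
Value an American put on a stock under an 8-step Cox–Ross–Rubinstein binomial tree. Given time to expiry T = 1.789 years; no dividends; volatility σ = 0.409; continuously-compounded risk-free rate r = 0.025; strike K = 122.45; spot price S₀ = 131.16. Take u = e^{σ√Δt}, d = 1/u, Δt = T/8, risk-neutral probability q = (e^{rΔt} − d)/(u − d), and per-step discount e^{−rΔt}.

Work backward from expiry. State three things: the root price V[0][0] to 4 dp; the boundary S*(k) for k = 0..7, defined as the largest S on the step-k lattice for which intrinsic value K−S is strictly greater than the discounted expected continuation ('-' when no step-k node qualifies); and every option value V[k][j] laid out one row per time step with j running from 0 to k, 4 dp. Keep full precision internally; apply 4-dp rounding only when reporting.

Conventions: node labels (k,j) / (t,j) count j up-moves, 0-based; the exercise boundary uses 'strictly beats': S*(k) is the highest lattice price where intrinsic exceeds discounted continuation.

price = 20.7817
boundary = - - - - 60.5077 73.4189 60.5077 73.4189
tree:
20.7817
28.7079 11.9560
38.4730 17.8721 5.3260
49.7894 25.9784 8.8053 1.4062
61.9423 36.4730 14.2744 2.6490 0.0000
72.5831 49.0311 22.5326 4.9904 0.0000 0.0000
81.3526 61.9423 34.2376 9.4013 0.0000 0.0000 0.0000
88.5799 72.5831 49.0311 17.7108 0.0000 0.0000 0.0000 0.0000
94.5362 81.3526 61.9423 33.3647 0.0000 0.0000 0.0000 0.0000 0.0000

params: Δt=0.22362 u=1.21338 d=0.82414 q=0.46620 e^(-rΔt)=0.99442
t_8 payoffs: 94.5362 81.3526 61.9423 33.3647 0.0000 0.0000 0.0000 0.0000 0.0000
t_7: node(7,0) S=33.8701 payoff=88.5799 vs cont=87.8972 → 88.5799 [stop]  node(7,1) S=49.8669 payoff=72.5831 vs cont=71.9004 → 72.5831 [stop]  node(7,2) S=73.4189 payoff=49.0311 vs cont=48.3484 → 49.0311 [stop]  node(7,3) S=108.0945 payoff=14.3555 vs cont=17.7108 → 17.7108 [wait]  node(7,4) S=159.1473 payoff=0.0000 vs cont=0.0000 → 0.0000 [wait]  node(7,5) S=234.3121 payoff=0.0000 vs cont=0.0000 → 0.0000 [wait]  node(7,6) S=344.9771 payoff=0.0000 vs cont=0.0000 → 0.0000 [wait]  node(7,7) S=507.9089 payoff=0.0000 vs cont=0.0000 → 0.0000 [wait]  ⇒ S*(7)=73.4189
t_6: node(6,0) S=41.0974 payoff=81.3526 vs cont=80.6699 → 81.3526 [stop]  node(6,1) S=60.5077 payoff=61.9423 vs cont=61.2597 → 61.9423 [stop]  node(6,2) S=89.0853 payoff=33.3647 vs cont=34.2376 → 34.2376 [wait]  node(6,3) S=131.1600 payoff=0.0000 vs cont=9.4013 → 9.4013 [wait]  node(6,4) S=193.1065 payoff=0.0000 vs cont=0.0000 → 0.0000 [wait]  node(6,5) S=284.3103 payoff=0.0000 vs cont=0.0000 → 0.0000 [wait]  node(6,6) S=418.5893 payoff=0.0000 vs cont=0.0000 → 0.0000 [wait]  ⇒ S*(6)=60.5077
t_5: node(5,0) S=49.8669 payoff=72.5831 vs cont=71.9004 → 72.5831 [stop]  node(5,1) S=73.4189 payoff=49.0311 vs cont=48.7531 → 49.0311 [stop]  node(5,2) S=108.0945 payoff=14.3555 vs cont=22.5326 → 22.5326 [wait]  node(5,3) S=159.1473 payoff=0.0000 vs cont=4.9904 → 4.9904 [wait]  node(5,4) S=234.3121 payoff=0.0000 vs cont=0.0000 → 0.0000 [wait]  node(5,5) S=344.9771 payoff=0.0000 vs cont=0.0000 → 0.0000 [wait]  ⇒ S*(5)=73.4189
t_4: node(4,0) S=60.5077 payoff=61.9423 vs cont=61.2597 → 61.9423 [stop]  node(4,1) S=89.0853 payoff=33.3647 vs cont=36.4730 → 36.4730 [wait]  node(4,2) S=131.1600 payoff=0.0000 vs cont=14.2744 → 14.2744 [wait]  node(4,3) S=193.1065 payoff=0.0000 vs cont=2.6490 → 2.6490 [wait]  node(4,4) S=284.3103 payoff=0.0000 vs cont=0.0000 → 0.0000 [wait]  ⇒ S*(4)=60.5077
t_3: node(3,0) S=73.4189 payoff=49.0311 vs cont=49.7894 → 49.7894 [wait]  node(3,1) S=108.0945 payoff=14.3555 vs cont=25.9784 → 25.9784 [wait]  node(3,2) S=159.1473 payoff=0.0000 vs cont=8.8053 → 8.8053 [wait]  node(3,3) S=234.3121 payoff=0.0000 vs cont=1.4062 → 1.4062 [wait]  ⇒ S*(3)=-
t_2: node(2,0) S=89.0853 payoff=33.3647 vs cont=38.4730 → 38.4730 [wait]  node(2,1) S=131.1600 payoff=0.0000 vs cont=17.8721 → 17.8721 [wait]  node(2,2) S=193.1065 payoff=0.0000 vs cont=5.3260 → 5.3260 [wait]  ⇒ S*(2)=-
t_1: node(1,0) S=108.0945 payoff=14.3555 vs cont=28.7079 → 28.7079 [wait]  node(1,1) S=159.1473 payoff=0.0000 vs cont=11.9560 → 11.9560 [wait]  ⇒ S*(1)=-
t_0: node(0,0) S=131.1600 payoff=0.0000 vs cont=20.7817 → 20.7817 [wait]  ⇒ S*(0)=-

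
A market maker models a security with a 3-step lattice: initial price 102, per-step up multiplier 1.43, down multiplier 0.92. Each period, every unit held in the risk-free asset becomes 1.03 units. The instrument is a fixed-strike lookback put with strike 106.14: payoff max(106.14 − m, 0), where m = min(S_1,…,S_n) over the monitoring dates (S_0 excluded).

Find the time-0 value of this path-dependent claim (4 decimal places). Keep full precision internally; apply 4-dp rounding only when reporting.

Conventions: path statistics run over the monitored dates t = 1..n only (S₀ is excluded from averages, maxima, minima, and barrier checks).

With p* = (R−d)/(u−d) = 0.2157, sum probability × payoff across the paths and divide by R^3.
Enumerate all 2^3 = 8 price paths (U = up ×1.43, D = down ×0.92); each path with k up-moves has probability p*^k·(1−p*)^(3−k).
DDD: m=79.4262, payoff=26.7138, prob=0.482469
UDD: m=123.4559, payoff=0.0000, prob=0.132679
DUD: m=93.8400, payoff=12.3000, prob=0.132679
UUD: m=145.8600, payoff=0.0000, prob=0.036487
DDU: m=86.3328, payoff=19.8072, prob=0.132679
UDU: m=134.1912, payoff=0.0000, prob=0.036487
DUU: m=93.8400, payoff=12.3000, prob=0.036487
UUU: m=145.8600, payoff=0.0000, prob=0.010034
Price = Σ prob·payoff / R^3 = 17.597330 / 1.092727 = 16.1041

price = 16.1041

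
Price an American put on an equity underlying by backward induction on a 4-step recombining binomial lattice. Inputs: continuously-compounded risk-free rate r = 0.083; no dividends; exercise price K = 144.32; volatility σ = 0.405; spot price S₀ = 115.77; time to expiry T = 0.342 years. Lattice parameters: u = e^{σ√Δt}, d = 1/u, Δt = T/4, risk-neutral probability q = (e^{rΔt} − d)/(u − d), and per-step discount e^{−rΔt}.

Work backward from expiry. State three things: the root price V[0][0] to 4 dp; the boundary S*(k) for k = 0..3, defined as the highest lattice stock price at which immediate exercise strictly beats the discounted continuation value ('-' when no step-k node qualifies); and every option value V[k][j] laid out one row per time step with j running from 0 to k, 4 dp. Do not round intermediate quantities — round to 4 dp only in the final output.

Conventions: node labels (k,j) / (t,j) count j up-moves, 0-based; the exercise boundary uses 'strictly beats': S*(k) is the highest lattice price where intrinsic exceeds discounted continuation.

price = 29.3467
boundary = - 102.8408 115.7700 102.8408
tree:
29.3467
41.4792 17.6525
52.9645 28.5500 7.0249
63.1671 41.4792 14.1619 0.0000
72.2303 52.9645 28.5500 0.0000 0.0000

Δt=0.08550, u=1.12572, d=0.88832, q=0.50043, disc=e^(-rΔt)=0.99293
k=4 terminal: V=max(K-S,0) → 72.2303 52.9645 28.5500 0.0000 0.0000
k=3: j=0 S=81.1529 intr=63.1671 cont=62.1466 V=63.1671[EX]; j=1 S=102.8408 intr=41.4792 cont=40.4587 V=41.4792[EX]; j=2 S=130.3247 intr=13.9953 cont=14.1619 V=14.1619[hold]; j=3 S=165.1536 intr=0.0000 cont=0.0000 V=0.0000[hold]  S*(3)=102.8408
k=2: j=0 S=91.3555 intr=52.9645 cont=51.9440 V=52.9645[EX]; j=1 S=115.7700 intr=28.5500 cont=27.6123 V=28.5500[EX]; j=2 S=146.7092 intr=0.0000 cont=7.0249 V=7.0249[hold]  S*(2)=115.7700
k=1: j=0 S=102.8408 intr=41.4792 cont=40.4587 V=41.4792[EX]; j=1 S=130.3247 intr=13.9953 cont=17.6525 V=17.6525[hold]  S*(1)=102.8408
k=0: j=0 S=115.7700 intr=28.5500 cont=29.3467 V=29.3467[hold]  S*(0)=-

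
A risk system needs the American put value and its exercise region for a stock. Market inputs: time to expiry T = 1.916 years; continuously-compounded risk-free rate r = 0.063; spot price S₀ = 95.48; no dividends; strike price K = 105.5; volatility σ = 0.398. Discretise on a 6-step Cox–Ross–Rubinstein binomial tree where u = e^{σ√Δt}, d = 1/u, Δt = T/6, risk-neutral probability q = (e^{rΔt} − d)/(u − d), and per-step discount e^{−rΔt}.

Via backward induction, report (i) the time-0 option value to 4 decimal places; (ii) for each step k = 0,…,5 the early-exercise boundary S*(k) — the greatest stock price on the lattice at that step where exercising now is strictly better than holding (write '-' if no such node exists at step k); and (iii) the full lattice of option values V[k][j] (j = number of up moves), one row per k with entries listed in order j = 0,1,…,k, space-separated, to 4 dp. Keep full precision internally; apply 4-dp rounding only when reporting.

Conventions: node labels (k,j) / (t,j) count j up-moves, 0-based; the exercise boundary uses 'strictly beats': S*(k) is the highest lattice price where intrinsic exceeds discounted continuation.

Δt=0.31933  u=1.25221  d=0.79859  q=0.48881  discount=0.98008
step 6 (expiry): payoffs max(K−S,0) = 80.7341 66.6665 44.6081 10.0200 0.0000 0.0000 0.0000
step 5: (k=5,j=0): S=31.0121, K−S=74.4879, hold=72.3867 ⇒ V=74.4879 exercise | (k=5,j=1): S=48.6277, K−S=56.8723, hold=54.7711 ⇒ V=56.8723 exercise | (k=5,j=2): S=76.2493, K−S=29.2507, hold=27.1494 ⇒ V=29.2507 exercise | (k=5,j=3): S=119.5608, K−S=0.0000, hold=5.0201 ⇒ V=5.0201 continue | (k=5,j=4): S=187.4742, K−S=0.0000, hold=0.0000 ⇒ V=0.0000 continue | (k=5,j=5): S=293.9641, K−S=0.0000, hold=0.0000 ⇒ V=0.0000 continue  boundary S*=76.2493
step 4: (k=4,j=0): S=38.8335, K−S=66.6665, hold=64.5652 ⇒ V=66.6665 exercise | (k=4,j=1): S=60.8919, K−S=44.6081, hold=42.5068 ⇒ V=44.6081 exercise | (k=4,j=2): S=95.4800, K−S=10.0200, hold=17.0599 ⇒ V=17.0599 continue | (k=4,j=3): S=149.7149, K−S=0.0000, hold=2.5151 ⇒ V=2.5151 continue | (k=4,j=4): S=234.7566, K−S=0.0000, hold=0.0000 ⇒ V=0.0000 continue  boundary S*=60.8919
step 3: (k=3,j=0): S=48.6277, K−S=56.8723, hold=54.7711 ⇒ V=56.8723 exercise | (k=3,j=1): S=76.2493, K−S=29.2507, hold=30.5220 ⇒ V=30.5220 continue | (k=3,j=2): S=119.5608, K−S=0.0000, hold=9.7521 ⇒ V=9.7521 continue | (k=3,j=3): S=187.4742, K−S=0.0000, hold=1.2601 ⇒ V=1.2601 continue  boundary S*=48.6277
step 2: (k=2,j=0): S=60.8919, K−S=44.6081, hold=43.1159 ⇒ V=44.6081 exercise | (k=2,j=1): S=95.4800, K−S=10.0200, hold=19.9638 ⇒ V=19.9638 continue | (k=2,j=2): S=149.7149, K−S=0.0000, hold=5.4896 ⇒ V=5.4896 continue  boundary S*=60.8919
step 1: (k=1,j=0): S=76.2493, K−S=29.2507, hold=31.9132 ⇒ V=31.9132 continue | (k=1,j=1): S=119.5608, K−S=0.0000, hold=12.6320 ⇒ V=12.6320 continue  boundary S*=-
step 0: (k=0,j=0): S=95.4800, K−S=10.0200, hold=22.0405 ⇒ V=22.0405 continue  boundary S*=-

price = 22.0405
boundary = - - 60.8919 48.6277 60.8919 76.2493
tree:
22.0405
31.9132 12.6320
44.6081 19.9638 5.4896
56.8723 30.5220 9.7521 1.2601
66.6665 44.6081 17.0599 2.5151 0.0000
74.4879 56.8723 29.2507 5.0201 0.0000 0.0000
80.7341 66.6665 44.6081 10.0200 0.0000 0.0000 0.0000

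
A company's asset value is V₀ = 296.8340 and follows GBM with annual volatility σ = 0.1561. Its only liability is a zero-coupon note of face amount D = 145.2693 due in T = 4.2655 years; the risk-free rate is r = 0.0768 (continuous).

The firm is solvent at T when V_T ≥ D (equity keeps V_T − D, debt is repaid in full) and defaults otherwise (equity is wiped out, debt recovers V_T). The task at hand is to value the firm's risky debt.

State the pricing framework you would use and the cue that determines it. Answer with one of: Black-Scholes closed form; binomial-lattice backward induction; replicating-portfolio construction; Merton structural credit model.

Key observation: the question is about default risk generated by asset-value dynamics against a debt face of 145.2693 — the structural framework prices exactly that.

framework: Merton structural credit model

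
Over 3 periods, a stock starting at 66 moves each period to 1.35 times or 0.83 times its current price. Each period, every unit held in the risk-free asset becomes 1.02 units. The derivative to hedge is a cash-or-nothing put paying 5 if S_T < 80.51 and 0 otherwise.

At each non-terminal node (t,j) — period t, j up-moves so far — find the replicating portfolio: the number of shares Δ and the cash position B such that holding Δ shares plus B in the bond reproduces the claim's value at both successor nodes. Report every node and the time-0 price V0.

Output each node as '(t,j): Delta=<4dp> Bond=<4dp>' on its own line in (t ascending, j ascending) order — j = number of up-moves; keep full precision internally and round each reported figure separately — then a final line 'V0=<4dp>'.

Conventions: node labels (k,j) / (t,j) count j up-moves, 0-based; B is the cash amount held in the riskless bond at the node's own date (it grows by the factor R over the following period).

(0,0): Delta=-0.0649 Bond=7.5703
(1,0): Delta=-0.0629 Bond=7.6087
(1,1): Delta=-0.0671 Bond=7.9179
(2,0): Delta=0.0000 Bond=4.9020
(2,1): Delta=-0.1300 Bond=12.7262
(2,2): Delta=0.0000 Bond=0.0000
V0=3.2842

Arbitrage-free pricing uses the up-move probability p* = (R−d)/(u−d) = 0.3654, discounting each step at R = 1.02.
At maturity the claim pays: V(3,0)=5.0000, V(3,1)=5.0000, V(3,2)=0.0000, V(3,3)=0.0000
(2,0): S=45.4674. Δ = (V_up−V_dn)/(S_up−S_dn) = (5.0000−5.0000)/(61.3810−37.7379) = 0.0000. V = [p*·5.0000 + (1−p*)·5.0000]/1.02 = 4.9020. B = V − Δ·S = 4.9020.
(2,1): S=73.9530. Δ = (V_up−V_dn)/(S_up−S_dn) = (0.0000−5.0000)/(99.8366−61.3810) = -0.1300. V = [p*·0.0000 + (1−p*)·5.0000]/1.02 = 3.1109. B = V − Δ·S = 12.7262.
(2,2): S=120.2850. Δ = (V_up−V_dn)/(S_up−S_dn) = (0.0000−0.0000)/(162.3848−99.8366) = 0.0000. V = [p*·0.0000 + (1−p*)·0.0000]/1.02 = 0.0000. B = V − Δ·S = 0.0000.
(1,0): S=54.7800. Δ = (V_up−V_dn)/(S_up−S_dn) = (3.1109−4.9020)/(73.9530−45.4674) = -0.0629. V = [p*·3.1109 + (1−p*)·4.9020]/1.02 = 4.1642. B = V − Δ·S = 7.6087.
(1,1): S=89.1000. Δ = (V_up−V_dn)/(S_up−S_dn) = (0.0000−3.1109)/(120.2850−73.9530) = -0.0671. V = [p*·0.0000 + (1−p*)·3.1109]/1.02 = 1.9355. B = V − Δ·S = 7.9179.
(0,0): S=66.0000. Δ = (V_up−V_dn)/(S_up−S_dn) = (1.9355−4.1642)/(89.1000−54.7800) = -0.0649. V = [p*·1.9355 + (1−p*)·4.1642]/1.02 = 3.2842. B = V − Δ·S = 7.5703.
Verification: the root portfolio costs Δ(0,0)·S0 + B(0,0) = 3.2842, matching V0.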